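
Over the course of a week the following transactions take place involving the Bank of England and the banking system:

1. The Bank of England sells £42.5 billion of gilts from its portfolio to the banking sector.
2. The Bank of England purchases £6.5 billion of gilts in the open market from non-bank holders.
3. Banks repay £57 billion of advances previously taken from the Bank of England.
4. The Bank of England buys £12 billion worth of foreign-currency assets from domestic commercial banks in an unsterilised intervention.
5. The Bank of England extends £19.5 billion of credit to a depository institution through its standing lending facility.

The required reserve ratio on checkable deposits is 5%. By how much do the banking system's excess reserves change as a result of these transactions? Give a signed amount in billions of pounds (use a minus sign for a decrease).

-£61.825 billion

OMO sale (to banks) £42.5 billion: reserves −£42.5B, deposits 0.
Asset purchase (from non-banks) £6.5 billion: reserves +£6.5B, deposits +£6.5B.
Discount-window repayment £57 billion: reserves −£57B, deposits 0.
FX purchase £12 billion: reserves +£12B, deposits 0.
Discount-window loan £19.5 billion: reserves +£19.5B, deposits 0.
Totals: Δreserves = −£61.5B, Δdeposits = +£6.5B.
Δrequired reserves = 5% × +£6.5B = +£0.325B.
Δexcess reserves = Δreserves − Δrequired = −£61.5B − (+£0.325B) = -£61.825 billion.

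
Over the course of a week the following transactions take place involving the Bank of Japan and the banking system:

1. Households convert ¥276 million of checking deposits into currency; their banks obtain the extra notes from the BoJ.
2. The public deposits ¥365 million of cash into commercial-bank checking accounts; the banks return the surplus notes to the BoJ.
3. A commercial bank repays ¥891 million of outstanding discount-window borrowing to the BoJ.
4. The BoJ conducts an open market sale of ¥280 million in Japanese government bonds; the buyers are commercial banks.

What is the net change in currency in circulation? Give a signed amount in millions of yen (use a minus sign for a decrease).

-¥89 million

Currency withdrawal ¥276 million: notes leave the central bank → +¥276M.
Currency deposit ¥365 million: notes return to the central bank → −¥365M.
Discount-window repayment ¥891 million: no currency enters or leaves circulation → 0.
OMO sale (to banks) ¥280 million: no currency enters or leaves circulation → 0.
Net: 276 − 365 + 0 + 0 = -¥89 million.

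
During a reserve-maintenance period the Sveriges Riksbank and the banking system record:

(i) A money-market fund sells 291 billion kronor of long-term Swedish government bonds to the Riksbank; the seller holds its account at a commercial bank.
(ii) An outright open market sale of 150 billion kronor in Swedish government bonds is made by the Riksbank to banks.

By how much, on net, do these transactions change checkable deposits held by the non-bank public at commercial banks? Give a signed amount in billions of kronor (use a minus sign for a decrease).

Riksbank balance sheet:
  Assets:      Securities +141B
  Liabilities: Bank reserves +141B
Commercial banking system:
  Assets:      Reserves at CB +141B, Securities +150B
  Liabilities: Checkable deposits +291B
So the change in checkable deposits held by the non-bank public at commercial banks is +291 billion.

+291 billion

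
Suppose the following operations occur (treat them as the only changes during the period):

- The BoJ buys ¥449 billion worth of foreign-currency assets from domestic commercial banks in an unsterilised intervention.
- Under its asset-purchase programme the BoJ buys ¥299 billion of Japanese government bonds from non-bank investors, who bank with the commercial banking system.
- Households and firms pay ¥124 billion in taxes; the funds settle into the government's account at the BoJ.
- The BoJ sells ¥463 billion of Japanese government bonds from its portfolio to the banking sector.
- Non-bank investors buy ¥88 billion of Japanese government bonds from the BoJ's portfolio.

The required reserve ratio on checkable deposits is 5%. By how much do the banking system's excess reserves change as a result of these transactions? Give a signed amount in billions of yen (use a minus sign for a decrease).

+¥68.65 billion

FX purchase ¥449 billion: reserves +¥449B, deposits 0.
Asset purchase (from non-banks) ¥299 billion: reserves +¥299B, deposits +¥299B.
Government account inflow ¥124 billion: reserves −¥124B, deposits −¥124B.
OMO sale (to banks) ¥463 billion: reserves −¥463B, deposits 0.
Asset sale (to non-banks) ¥88 billion: reserves −¥88B, deposits −¥88B.
Totals: Δreserves = +¥73B, Δdeposits = +¥87B.
Δrequired reserves = 5% × +¥87B = +¥4.35B.
Δexcess reserves = Δreserves − Δrequired = +¥73B − (+¥4.35B) = +¥68.65 billion.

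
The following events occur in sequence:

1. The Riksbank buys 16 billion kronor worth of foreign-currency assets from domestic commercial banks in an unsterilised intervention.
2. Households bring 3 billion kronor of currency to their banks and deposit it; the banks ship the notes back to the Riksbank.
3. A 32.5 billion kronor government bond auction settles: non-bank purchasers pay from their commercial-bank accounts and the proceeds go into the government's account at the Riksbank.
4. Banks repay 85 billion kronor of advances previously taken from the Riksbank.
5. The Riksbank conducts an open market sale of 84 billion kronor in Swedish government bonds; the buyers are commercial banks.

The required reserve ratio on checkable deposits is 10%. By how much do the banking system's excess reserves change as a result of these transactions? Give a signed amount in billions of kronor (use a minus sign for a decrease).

FX purchase 16 billion kronor: reserves +16B, deposits 0.
Currency deposit 3 billion kronor: reserves +3B, deposits +3B.
Government account inflow 32.5 billion kronor: reserves −32.5B, deposits −32.5B.
Discount-window repayment 85 billion kronor: reserves −85B, deposits 0.
OMO sale (to banks) 84 billion kronor: reserves −84B, deposits 0.
Totals: Δreserves = −182.5B, Δdeposits = −29.5B.
Δrequired reserves = 10% × −29.5B = −2.95B.
Δexcess reserves = Δreserves − Δrequired = −182.5B − (−2.95B) = -179.55 billion.

-179.55 billion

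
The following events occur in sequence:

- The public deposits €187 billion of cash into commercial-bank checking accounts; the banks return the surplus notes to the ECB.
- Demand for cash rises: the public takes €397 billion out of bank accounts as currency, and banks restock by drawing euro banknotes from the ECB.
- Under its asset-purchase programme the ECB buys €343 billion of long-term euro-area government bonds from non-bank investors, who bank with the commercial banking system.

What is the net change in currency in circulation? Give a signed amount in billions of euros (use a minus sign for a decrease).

+€210 billion

Currency deposit €187 billion: notes return to the central bank → −€187B.
Currency withdrawal €397 billion: notes leave the central bank → +€397B.
Asset purchase (from non-banks) €343 billion: no currency enters or leaves circulation → 0.
Net: −187 + 397 + 0 = +€210 billion.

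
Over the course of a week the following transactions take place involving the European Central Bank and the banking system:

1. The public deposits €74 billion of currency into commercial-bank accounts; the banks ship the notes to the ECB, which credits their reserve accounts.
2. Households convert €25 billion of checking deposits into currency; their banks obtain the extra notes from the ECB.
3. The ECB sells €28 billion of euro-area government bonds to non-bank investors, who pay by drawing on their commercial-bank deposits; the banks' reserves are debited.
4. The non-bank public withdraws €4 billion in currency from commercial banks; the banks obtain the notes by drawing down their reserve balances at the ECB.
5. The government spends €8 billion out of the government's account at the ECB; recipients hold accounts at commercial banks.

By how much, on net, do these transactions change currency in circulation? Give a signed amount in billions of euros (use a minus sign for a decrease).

-€45 billion

Currency deposit €74 billion: notes return to the central bank → −€74B.
Currency withdrawal €25 billion: notes leave the central bank → +€25B.
Asset sale (to non-banks) €28 billion: no currency enters or leaves circulation → 0.
Currency withdrawal €4 billion: notes leave the central bank → +€4B.
Government spending €8 billion: no currency enters or leaves circulation → 0.
Net: −74 + 25 + 0 + 4 + 0 = -€45 billion.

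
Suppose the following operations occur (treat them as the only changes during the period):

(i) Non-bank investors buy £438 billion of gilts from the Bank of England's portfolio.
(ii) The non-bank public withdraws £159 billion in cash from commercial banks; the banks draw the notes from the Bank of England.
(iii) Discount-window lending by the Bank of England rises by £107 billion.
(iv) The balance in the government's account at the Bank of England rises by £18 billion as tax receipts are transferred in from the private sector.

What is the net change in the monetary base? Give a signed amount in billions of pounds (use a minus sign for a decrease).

-£349 billion

Asset sale (to non-banks) £438 billion: Bank of England balance sheet contracts → −£438B.
Currency withdrawal £159 billion: just a shift between currency and reserves — both are base money → 0.
Discount-window loan £107 billion: Bank of England balance sheet expands → +£107B.
Government account inflow £18 billion: reserves shift to a non-base liability → −£18B.
Net: −438 + 0 + 107 − 18 = -£349 billion.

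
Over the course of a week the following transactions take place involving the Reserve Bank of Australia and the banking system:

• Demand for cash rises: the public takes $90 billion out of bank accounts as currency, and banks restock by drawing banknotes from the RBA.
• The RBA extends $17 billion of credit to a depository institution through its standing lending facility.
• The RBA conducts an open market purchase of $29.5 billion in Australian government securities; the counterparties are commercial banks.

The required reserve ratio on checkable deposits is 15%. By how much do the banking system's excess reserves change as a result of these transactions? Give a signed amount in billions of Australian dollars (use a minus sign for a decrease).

-$30 billion

Currency withdrawal $90 billion: reserves −$90B, deposits −$90B.
Discount-window loan $17 billion: reserves +$17B, deposits 0.
OMO purchase (from banks) $29.5 billion: reserves +$29.5B, deposits 0.
Totals: Δreserves = −$43.5B, Δdeposits = −$90B.
Δrequired reserves = 15% × −$90B = −$13.5B.
Δexcess reserves = Δreserves − Δrequired = −$43.5B − (−$13.5B) = -$30 billion.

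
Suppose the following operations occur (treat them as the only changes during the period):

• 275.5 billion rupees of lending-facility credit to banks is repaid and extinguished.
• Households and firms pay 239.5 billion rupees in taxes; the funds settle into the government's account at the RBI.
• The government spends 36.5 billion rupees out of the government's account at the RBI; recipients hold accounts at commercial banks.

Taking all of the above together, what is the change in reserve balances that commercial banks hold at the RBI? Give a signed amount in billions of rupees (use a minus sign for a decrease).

Discount-window repayment 275.5 billion rupees: repayment is debited from reserves → −275.5B.
Government account inflow 239.5 billion rupees: funds move from bank reserves into the government account → −239.5B.
Government spending 36.5 billion rupees: government payments flow into bank reserve accounts → +36.5B.
Net: −275.5 − 239.5 + 36.5 = -478.5 billion.

-478.5 billion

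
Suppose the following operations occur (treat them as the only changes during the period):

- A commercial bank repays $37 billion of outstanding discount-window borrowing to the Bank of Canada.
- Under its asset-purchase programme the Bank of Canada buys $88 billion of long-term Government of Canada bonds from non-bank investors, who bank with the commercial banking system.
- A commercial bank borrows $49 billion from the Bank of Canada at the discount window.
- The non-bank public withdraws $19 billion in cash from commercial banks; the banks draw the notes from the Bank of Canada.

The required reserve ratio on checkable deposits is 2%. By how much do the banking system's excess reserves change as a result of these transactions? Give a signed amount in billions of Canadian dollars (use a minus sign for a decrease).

Discount-window repayment $37 billion: reserves −$37B, deposits 0.
Asset purchase (from non-banks) $88 billion: reserves +$88B, deposits +$88B.
Discount-window loan $49 billion: reserves +$49B, deposits 0.
Currency withdrawal $19 billion: reserves −$19B, deposits −$19B.
Totals: Δreserves = +$81B, Δdeposits = +$69B.
Δrequired reserves = 2% × +$69B = +$1.38B.
Δexcess reserves = Δreserves − Δrequired = +$81B − (+$1.38B) = +$79.62 billion.

+$79.62 billion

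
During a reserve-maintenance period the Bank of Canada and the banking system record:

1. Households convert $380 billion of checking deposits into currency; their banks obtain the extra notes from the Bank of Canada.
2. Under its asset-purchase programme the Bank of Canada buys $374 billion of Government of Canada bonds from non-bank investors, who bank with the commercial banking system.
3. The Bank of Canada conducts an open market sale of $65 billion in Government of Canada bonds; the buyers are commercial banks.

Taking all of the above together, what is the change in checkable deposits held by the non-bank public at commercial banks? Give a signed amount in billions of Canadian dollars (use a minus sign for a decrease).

Currency withdrawal $380 billion: non-bank counterparties' bank balances fall → −$380B.
Asset purchase (from non-banks) $374 billion: non-bank counterparties' bank balances rise → +$374B.
OMO sale (to banks) $65 billion: the counterparty is a bank, so public deposits are unchanged → 0.
Net: −380 + 374 + 0 = -$6 billion.

-$6 billion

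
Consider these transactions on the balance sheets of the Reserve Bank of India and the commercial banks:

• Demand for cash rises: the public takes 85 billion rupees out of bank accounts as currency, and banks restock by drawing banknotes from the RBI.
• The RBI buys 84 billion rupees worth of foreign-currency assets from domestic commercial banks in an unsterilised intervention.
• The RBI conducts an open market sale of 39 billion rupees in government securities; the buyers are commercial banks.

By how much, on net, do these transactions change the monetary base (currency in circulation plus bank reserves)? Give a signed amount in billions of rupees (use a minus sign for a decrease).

RBI balance sheet:
  Assets:      Securities −39B, Foreign assets +84B
  Liabilities: Bank reserves −40B, Currency in circulation +85B
Monetary base = currency + reserves: +85B + (−40B) = +45 billion.

+45 billion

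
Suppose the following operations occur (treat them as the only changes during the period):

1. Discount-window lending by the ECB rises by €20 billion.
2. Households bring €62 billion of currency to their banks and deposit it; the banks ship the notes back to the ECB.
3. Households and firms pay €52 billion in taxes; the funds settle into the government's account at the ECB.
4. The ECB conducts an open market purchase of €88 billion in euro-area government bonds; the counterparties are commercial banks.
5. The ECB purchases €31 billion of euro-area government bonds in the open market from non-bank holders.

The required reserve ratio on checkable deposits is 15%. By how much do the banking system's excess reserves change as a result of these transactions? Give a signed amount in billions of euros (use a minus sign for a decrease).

Discount-window loan €20 billion: reserves +€20B, deposits 0.
Currency deposit €62 billion: reserves +€62B, deposits +€62B.
Government account inflow €52 billion: reserves −€52B, deposits −€52B.
OMO purchase (from banks) €88 billion: reserves +€88B, deposits 0.
Asset purchase (from non-banks) €31 billion: reserves +€31B, deposits +€31B.
Totals: Δreserves = +€149B, Δdeposits = +€41B.
Δrequired reserves = 15% × +€41B = +€6.15B.
Δexcess reserves = Δreserves − Δrequired = +€149B − (+€6.15B) = +€142.85 billion.

+€142.85 billion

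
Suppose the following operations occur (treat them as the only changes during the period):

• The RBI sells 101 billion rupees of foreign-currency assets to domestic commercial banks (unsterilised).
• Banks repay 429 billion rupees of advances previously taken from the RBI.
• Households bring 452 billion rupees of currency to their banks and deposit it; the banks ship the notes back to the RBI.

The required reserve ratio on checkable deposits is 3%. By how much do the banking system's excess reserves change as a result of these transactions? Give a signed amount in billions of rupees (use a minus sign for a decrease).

-91.56 billion

FX sale 101 billion rupees: reserves −101B, deposits 0.
Discount-window repayment 429 billion rupees: reserves −429B, deposits 0.
Currency deposit 452 billion rupees: reserves +452B, deposits +452B.
Totals: Δreserves = −78B, Δdeposits = +452B.
Δrequired reserves = 3% × +452B = +13.56B.
Δexcess reserves = Δreserves − Δrequired = −78B − (+13.56B) = -91.56 billion.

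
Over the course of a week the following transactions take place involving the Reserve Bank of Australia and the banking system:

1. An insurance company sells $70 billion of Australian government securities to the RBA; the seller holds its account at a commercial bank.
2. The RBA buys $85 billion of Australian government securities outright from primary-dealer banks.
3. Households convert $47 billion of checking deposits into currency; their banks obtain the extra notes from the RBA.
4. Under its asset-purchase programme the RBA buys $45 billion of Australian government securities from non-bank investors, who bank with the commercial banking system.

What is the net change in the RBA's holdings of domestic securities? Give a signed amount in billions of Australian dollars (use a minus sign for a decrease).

+$200 billion

Asset purchase (from non-banks) $70 billion: securities added to the RBA's portfolio → +$70B.
OMO purchase (from banks) $85 billion: securities added to the RBA's portfolio → +$85B.
Currency withdrawal $47 billion: the RBA's securities portfolio is untouched → 0.
Asset purchase (from non-banks) $45 billion: securities added to the RBA's portfolio → +$45B.
Net: 70 + 85 + 0 + 45 = +$200 billion.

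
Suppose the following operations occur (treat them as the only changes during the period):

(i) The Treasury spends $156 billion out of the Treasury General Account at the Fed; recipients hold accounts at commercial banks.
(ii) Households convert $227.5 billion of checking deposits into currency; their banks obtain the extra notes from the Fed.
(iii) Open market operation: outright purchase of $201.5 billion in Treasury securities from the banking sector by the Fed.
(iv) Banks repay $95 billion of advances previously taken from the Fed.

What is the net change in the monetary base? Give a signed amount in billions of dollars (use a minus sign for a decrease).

Government spending $156 billion: a non-base liability converts back to reserves → +$156B.
Currency withdrawal $227.5 billion: just a shift between currency and reserves — both are base money → 0.
OMO purchase (from banks) $201.5 billion: Fed balance sheet expands → +$201.5B.
Discount-window repayment $95 billion: Fed balance sheet contracts → −$95B.
Net: 156 + 0 + 201.5 − 95 = +$262.5 billion.

+$262.5 billion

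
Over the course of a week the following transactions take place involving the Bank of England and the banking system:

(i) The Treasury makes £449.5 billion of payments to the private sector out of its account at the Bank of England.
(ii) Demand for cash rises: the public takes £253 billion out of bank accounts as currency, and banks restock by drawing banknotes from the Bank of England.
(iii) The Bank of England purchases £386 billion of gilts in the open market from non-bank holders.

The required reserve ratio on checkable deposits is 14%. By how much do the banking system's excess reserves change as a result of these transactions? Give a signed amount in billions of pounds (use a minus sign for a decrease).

+£500.95 billion

Government spending £449.5 billion: reserves +£449.5B, deposits +£449.5B.
Currency withdrawal £253 billion: reserves −£253B, deposits −£253B.
Asset purchase (from non-banks) £386 billion: reserves +£386B, deposits +£386B.
Totals: Δreserves = +£582.5B, Δdeposits = +£582.5B.
Δrequired reserves = 14% × +£582.5B = +£81.55B.
Δexcess reserves = Δreserves − Δrequired = +£582.5B − (+£81.55B) = +£500.95 billion.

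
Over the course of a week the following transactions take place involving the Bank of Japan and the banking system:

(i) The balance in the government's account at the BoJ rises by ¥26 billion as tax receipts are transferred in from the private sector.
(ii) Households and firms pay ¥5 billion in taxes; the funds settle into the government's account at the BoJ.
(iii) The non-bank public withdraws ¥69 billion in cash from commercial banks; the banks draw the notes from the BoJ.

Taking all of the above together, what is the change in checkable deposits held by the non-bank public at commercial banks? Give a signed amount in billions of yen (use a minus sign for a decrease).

-¥100 billion

BoJ balance sheet:
  Assets:      no change
  Liabilities: Bank reserves −¥100B, Currency in circulation +¥69B, Government deposits +¥31B
Commercial banking system:
  Assets:      Reserves at CB −¥100B
  Liabilities: Checkable deposits −¥100B
So the change in checkable deposits held by the non-bank public at commercial banks is -¥100 billion.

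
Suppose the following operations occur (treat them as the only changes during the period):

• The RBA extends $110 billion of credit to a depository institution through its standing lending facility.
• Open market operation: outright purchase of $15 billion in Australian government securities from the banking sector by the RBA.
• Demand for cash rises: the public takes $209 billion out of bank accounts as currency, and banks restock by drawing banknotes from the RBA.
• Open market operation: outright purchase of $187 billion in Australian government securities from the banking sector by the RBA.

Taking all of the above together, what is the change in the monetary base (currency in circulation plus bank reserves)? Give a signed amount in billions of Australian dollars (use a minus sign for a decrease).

Discount-window loan $110 billion: RBA balance sheet expands → +$110B.
OMO purchase (from banks) $15 billion: RBA balance sheet expands → +$15B.
Currency withdrawal $209 billion: just a shift between currency and reserves — both are base money → 0.
OMO purchase (from banks) $187 billion: RBA balance sheet expands → +$187B.
Net: 110 + 15 + 0 + 187 = +$312 billion.

+$312 billion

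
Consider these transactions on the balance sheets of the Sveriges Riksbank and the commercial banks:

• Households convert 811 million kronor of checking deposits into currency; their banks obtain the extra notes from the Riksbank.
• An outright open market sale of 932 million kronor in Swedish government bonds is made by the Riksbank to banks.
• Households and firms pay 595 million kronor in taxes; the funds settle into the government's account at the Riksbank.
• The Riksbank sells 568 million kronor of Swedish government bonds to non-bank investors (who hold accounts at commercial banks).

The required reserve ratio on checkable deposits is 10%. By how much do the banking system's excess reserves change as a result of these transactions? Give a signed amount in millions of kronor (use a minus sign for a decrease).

Currency withdrawal 811 million kronor: reserves −811M, deposits −811M.
OMO sale (to banks) 932 million kronor: reserves −932M, deposits 0.
Government account inflow 595 million kronor: reserves −595M, deposits −595M.
Asset sale (to non-banks) 568 million kronor: reserves −568M, deposits −568M.
Totals: Δreserves = −2906M, Δdeposits = −1974M.
Δrequired reserves = 10% × −1974M = −197.4M.
Δexcess reserves = Δreserves − Δrequired = −2906M − (−197.4M) = -2708.6 million.

-2708.6 million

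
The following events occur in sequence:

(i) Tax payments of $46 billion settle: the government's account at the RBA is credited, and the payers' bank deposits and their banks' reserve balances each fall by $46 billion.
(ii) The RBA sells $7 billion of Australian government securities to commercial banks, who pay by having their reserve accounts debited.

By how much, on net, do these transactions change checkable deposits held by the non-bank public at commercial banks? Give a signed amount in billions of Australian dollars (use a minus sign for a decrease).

Government account inflow $46 billion: non-bank counterparties' bank balances fall → −$46B.
OMO sale (to banks) $7 billion: the counterparty is a bank, so public deposits are unchanged → 0.
Net: −46 + 0 = -$46 billion.

-$46 billion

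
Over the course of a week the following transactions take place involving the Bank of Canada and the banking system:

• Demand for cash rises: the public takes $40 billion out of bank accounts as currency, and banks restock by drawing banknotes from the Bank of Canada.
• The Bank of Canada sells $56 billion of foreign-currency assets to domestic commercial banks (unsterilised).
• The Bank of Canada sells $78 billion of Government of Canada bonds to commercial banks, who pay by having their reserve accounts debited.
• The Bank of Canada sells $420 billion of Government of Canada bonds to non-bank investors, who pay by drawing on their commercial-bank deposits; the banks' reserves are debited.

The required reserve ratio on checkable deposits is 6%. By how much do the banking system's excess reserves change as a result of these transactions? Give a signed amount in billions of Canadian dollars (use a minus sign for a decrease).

-$566.4 billion

Currency withdrawal $40 billion: reserves −$40B, deposits −$40B.
FX sale $56 billion: reserves −$56B, deposits 0.
OMO sale (to banks) $78 billion: reserves −$78B, deposits 0.
Asset sale (to non-banks) $420 billion: reserves −$420B, deposits −$420B.
Totals: Δreserves = −$594B, Δdeposits = −$460B.
Δrequired reserves = 6% × −$460B = −$27.6B.
Δexcess reserves = Δreserves − Δrequired = −$594B − (−$27.6B) = -$566.4 billion.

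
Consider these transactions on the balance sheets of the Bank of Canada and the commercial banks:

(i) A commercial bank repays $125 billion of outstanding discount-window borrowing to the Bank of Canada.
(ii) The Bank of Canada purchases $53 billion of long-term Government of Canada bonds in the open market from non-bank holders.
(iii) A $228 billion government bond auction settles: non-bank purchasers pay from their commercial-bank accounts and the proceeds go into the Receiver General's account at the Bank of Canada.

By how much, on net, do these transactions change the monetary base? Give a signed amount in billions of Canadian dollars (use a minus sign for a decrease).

Discount-window repayment $125 billion: Bank of Canada balance sheet contracts → −$125B.
Asset purchase (from non-banks) $53 billion: Bank of Canada balance sheet expands → +$53B.
Government account inflow $228 billion: reserves shift to a non-base liability → −$228B.
Net: −125 + 53 − 228 = -$300 billion.

-$300 billion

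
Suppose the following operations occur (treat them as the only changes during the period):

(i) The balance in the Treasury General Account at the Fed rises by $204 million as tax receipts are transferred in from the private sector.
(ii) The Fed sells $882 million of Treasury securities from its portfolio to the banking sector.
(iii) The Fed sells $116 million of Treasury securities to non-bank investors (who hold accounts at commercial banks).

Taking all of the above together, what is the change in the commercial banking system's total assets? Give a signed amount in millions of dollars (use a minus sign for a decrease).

Government account inflow $204 million: bank balance sheets shrink → −$204M.
OMO sale (to banks) $882 million: just an asset swap on bank balance sheets → 0.
Asset sale (to non-banks) $116 million: bank balance sheets shrink → −$116M.
Net: −204 + 0 − 116 = -$320 million.

-$320 million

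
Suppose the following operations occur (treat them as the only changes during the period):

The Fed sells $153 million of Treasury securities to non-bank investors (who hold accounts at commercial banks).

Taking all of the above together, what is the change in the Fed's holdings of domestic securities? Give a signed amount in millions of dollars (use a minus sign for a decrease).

Asset sale (to non-banks) $153 million: securities removed from the Fed's portfolio → −$153M.

-$153 million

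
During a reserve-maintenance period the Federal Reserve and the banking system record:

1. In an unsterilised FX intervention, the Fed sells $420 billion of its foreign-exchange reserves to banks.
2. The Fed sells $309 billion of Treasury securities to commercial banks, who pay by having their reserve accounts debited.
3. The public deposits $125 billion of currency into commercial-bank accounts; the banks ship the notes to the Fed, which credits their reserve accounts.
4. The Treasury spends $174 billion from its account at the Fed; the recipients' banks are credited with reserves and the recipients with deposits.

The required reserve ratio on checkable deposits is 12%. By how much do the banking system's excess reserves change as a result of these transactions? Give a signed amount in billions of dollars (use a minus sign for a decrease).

-$465.88 billion

FX sale $420 billion: reserves −$420B, deposits 0.
OMO sale (to banks) $309 billion: reserves −$309B, deposits 0.
Currency deposit $125 billion: reserves +$125B, deposits +$125B.
Government spending $174 billion: reserves +$174B, deposits +$174B.
Totals: Δreserves = −$430B, Δdeposits = +$299B.
Δrequired reserves = 12% × +$299B = +$35.88B.
Δexcess reserves = Δreserves − Δrequired = −$430B − (+$35.88B) = -$465.88 billion.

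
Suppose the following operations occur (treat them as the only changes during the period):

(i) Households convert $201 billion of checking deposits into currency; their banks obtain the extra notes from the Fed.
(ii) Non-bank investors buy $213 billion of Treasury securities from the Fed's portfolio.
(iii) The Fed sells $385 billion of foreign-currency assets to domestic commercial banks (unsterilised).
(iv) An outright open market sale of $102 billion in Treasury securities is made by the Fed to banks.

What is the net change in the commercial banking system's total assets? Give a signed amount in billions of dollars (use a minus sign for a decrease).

Currency withdrawal $201 billion: bank balance sheets shrink → −$201B.
Asset sale (to non-banks) $213 billion: bank balance sheets shrink → −$213B.
FX sale $385 billion: just an asset swap on bank balance sheets → 0.
OMO sale (to banks) $102 billion: just an asset swap on bank balance sheets → 0.
Net: −201 − 213 + 0 + 0 = -$414 billion.

-$414 billion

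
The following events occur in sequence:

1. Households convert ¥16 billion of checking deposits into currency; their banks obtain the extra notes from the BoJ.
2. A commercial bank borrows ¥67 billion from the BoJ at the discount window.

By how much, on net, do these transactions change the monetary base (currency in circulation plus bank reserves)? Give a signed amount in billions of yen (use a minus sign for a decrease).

Currency withdrawal ¥16 billion: just a shift between currency and reserves — both are base money → 0.
Discount-window loan ¥67 billion: BoJ balance sheet expands → +¥67B.
Net: 0 + 67 = +¥67 billion.

+¥67 billion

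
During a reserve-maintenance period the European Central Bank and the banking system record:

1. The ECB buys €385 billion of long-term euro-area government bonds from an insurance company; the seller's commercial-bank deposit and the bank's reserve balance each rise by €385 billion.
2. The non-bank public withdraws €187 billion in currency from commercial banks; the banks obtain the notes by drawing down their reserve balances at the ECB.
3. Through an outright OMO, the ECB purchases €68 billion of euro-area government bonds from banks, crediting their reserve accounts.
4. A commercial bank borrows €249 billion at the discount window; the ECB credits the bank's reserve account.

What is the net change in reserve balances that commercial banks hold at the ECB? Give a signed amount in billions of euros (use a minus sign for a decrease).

+€515 billion

Asset purchase (from non-banks) €385 billion: the ECB pays by crediting reserve accounts → +€385B.
Currency withdrawal €187 billion: banks swap reserves for currency → −€187B.
OMO purchase (from banks) €68 billion: the ECB pays by crediting reserve accounts → +€68B.
Discount-window loan €249 billion: the loan is credited to the bank's reserve account → +€249B.
Net: 385 − 187 + 68 + 249 = +€515 billion.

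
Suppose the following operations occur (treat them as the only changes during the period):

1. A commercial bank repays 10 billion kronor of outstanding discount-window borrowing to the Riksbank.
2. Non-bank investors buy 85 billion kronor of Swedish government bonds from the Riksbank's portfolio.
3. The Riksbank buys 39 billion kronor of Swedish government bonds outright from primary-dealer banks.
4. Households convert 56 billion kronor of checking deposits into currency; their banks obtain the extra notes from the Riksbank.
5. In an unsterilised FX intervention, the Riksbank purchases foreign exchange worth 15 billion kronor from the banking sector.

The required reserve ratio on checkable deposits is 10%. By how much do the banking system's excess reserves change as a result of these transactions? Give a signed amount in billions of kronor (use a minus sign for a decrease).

-82.9 billion

Discount-window repayment 10 billion kronor: reserves −10B, deposits 0.
Asset sale (to non-banks) 85 billion kronor: reserves −85B, deposits −85B.
OMO purchase (from banks) 39 billion kronor: reserves +39B, deposits 0.
Currency withdrawal 56 billion kronor: reserves −56B, deposits −56B.
FX purchase 15 billion kronor: reserves +15B, deposits 0.
Totals: Δreserves = −97B, Δdeposits = −141B.
Δrequired reserves = 10% × −141B = −14.1B.
Δexcess reserves = Δreserves − Δrequired = −97B − (−14.1B) = -82.9 billion.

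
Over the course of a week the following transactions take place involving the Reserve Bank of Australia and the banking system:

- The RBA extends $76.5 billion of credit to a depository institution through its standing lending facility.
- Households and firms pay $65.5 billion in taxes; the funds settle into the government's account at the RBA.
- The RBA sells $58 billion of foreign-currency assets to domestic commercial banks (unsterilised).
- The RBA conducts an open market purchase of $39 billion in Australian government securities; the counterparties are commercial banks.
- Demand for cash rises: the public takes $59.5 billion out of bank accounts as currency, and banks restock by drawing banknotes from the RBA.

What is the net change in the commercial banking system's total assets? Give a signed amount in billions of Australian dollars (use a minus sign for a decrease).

-$48.5 billion

Discount-window loan $76.5 billion: bank balance sheets expand → +$76.5B.
Government account inflow $65.5 billion: bank balance sheets shrink → −$65.5B.
FX sale $58 billion: just an asset swap on bank balance sheets → 0.
OMO purchase (from banks) $39 billion: just an asset swap on bank balance sheets → 0.
Currency withdrawal $59.5 billion: bank balance sheets shrink → −$59.5B.
Net: 76.5 − 65.5 + 0 + 0 − 59.5 = -$48.5 billion.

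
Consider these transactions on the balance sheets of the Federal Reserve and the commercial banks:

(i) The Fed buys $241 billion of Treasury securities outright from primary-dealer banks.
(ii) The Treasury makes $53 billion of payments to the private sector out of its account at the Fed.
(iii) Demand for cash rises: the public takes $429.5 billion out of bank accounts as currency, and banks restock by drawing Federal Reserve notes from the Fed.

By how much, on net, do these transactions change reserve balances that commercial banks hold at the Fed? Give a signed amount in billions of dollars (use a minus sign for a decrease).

-$135.5 billion

Fed balance sheet:
  Assets:      Securities +$241B
  Liabilities: Bank reserves −$135.5B, Currency in circulation +$429.5B, Government deposits −$53B
Commercial banking system:
  Assets:      Reserves at CB −$135.5B, Securities −$241B
  Liabilities: Checkable deposits −$376.5B
So the change in reserve balances that commercial banks hold at the Fed is -$135.5 billion.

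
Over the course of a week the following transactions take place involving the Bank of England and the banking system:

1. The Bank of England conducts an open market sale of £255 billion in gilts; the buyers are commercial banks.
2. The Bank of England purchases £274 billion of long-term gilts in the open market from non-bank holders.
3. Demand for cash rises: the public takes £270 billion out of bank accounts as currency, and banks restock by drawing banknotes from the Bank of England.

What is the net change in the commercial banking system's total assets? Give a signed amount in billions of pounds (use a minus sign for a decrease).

OMO sale (to banks) £255 billion: just an asset swap on bank balance sheets → 0.
Asset purchase (from non-banks) £274 billion: bank balance sheets expand → +£274B.
Currency withdrawal £270 billion: bank balance sheets shrink → −£270B.
Net: 0 + 274 − 270 = +£4 billion.

+£4 billion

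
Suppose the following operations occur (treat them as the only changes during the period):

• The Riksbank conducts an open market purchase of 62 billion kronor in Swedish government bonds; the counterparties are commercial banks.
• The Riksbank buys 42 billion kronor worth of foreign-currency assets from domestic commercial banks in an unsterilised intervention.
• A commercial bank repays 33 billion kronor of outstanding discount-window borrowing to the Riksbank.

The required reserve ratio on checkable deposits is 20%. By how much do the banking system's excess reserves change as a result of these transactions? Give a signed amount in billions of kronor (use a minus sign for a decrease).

+71 billion

OMO purchase (from banks) 62 billion kronor: reserves +62B, deposits 0.
FX purchase 42 billion kronor: reserves +42B, deposits 0.
Discount-window repayment 33 billion kronor: reserves −33B, deposits 0.
Totals: Δreserves = +71B, Δdeposits = 0.
Δrequired reserves = 20% × 0 = 0.
Δexcess reserves = Δreserves − Δrequired = +71B − (0) = +71 billion.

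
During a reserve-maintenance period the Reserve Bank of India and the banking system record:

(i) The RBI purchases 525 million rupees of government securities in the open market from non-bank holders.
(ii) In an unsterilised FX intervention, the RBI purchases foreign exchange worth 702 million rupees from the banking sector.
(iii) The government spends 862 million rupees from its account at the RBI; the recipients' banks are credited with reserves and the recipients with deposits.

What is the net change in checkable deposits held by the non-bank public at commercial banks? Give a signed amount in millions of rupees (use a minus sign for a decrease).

+1387 million

RBI balance sheet:
  Assets:      Securities +525M, Foreign assets +702M
  Liabilities: Bank reserves +2089M, Government deposits −862M
Commercial banking system:
  Assets:      Reserves at CB +2089M, Foreign assets −702M
  Liabilities: Checkable deposits +1387M
So the change in checkable deposits held by the non-bank public at commercial banks is +1387 million.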